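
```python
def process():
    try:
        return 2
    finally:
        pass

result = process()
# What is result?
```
2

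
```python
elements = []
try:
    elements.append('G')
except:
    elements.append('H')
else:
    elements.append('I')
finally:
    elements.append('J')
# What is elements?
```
['G', 'I', 'J']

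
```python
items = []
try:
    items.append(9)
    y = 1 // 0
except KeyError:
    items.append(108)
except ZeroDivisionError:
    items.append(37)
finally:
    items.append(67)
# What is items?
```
[9, 37, 67]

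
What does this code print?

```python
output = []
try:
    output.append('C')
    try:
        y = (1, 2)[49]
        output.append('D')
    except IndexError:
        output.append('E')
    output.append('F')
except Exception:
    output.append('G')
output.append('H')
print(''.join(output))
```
CEFH

Inner exception caught by inner handler, outer continues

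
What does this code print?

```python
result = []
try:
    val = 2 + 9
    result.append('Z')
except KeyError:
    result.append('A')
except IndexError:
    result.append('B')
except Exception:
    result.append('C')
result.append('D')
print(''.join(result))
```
ZD

No exception, try block completes normally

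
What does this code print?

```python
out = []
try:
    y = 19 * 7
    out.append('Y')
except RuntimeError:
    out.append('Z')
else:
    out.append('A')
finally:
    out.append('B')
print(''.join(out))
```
YAB

else runs before finally when no exception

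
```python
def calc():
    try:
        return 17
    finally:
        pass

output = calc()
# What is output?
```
17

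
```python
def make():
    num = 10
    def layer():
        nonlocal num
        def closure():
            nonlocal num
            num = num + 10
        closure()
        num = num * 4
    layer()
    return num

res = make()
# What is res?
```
80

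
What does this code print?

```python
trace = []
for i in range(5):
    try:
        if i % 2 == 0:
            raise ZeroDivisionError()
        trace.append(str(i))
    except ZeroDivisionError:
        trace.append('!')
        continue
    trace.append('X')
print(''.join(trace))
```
!1X!3X!

continue in except skips rest of loop body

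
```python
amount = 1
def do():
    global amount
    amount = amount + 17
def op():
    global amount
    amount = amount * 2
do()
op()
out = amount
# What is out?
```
36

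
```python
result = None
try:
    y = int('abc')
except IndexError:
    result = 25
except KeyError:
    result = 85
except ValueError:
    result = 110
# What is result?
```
110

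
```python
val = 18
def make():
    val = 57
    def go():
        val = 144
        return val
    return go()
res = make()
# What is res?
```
144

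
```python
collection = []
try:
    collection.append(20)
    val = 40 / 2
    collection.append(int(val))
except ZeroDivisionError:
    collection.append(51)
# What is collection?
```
[20, 20]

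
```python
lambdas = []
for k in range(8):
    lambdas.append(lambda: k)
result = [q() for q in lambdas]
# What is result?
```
[7, 7, 7, 7, 7, 7, 7, 7]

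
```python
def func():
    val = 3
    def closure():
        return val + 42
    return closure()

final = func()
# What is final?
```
45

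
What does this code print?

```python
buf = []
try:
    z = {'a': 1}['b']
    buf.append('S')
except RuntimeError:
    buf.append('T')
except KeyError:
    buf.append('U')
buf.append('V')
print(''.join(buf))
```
UV

KeyError is caught by its specific handler, not RuntimeError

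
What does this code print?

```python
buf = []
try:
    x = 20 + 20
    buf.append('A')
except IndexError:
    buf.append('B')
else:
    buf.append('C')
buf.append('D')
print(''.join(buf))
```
ACD

else block runs when no exception occurs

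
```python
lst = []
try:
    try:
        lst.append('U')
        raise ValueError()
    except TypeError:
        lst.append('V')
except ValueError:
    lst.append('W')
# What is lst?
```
['U', 'W']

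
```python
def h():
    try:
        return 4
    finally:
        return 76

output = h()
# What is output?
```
76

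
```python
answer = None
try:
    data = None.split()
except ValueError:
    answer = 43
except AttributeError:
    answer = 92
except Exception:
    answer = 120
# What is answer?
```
92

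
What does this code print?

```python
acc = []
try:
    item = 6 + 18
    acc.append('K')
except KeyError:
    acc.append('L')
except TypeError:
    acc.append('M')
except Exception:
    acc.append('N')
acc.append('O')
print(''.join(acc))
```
KO

No exception, try block completes normally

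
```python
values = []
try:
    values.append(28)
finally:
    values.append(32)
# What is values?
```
[28, 32]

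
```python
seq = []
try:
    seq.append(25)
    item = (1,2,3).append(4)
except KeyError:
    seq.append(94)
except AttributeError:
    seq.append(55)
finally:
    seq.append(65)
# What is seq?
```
[25, 55, 65]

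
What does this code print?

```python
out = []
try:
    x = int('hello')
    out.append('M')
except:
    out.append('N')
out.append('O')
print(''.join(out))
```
NO

Exception raised in try, caught by bare except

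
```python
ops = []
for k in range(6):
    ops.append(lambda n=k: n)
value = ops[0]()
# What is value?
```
0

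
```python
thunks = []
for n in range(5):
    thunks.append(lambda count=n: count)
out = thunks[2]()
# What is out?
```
2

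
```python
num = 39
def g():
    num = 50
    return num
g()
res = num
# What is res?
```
39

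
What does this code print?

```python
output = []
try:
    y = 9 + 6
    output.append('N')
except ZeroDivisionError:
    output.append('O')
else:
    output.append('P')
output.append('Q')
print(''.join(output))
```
NPQ

else block runs when no exception occurs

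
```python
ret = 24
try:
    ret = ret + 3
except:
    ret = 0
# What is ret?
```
27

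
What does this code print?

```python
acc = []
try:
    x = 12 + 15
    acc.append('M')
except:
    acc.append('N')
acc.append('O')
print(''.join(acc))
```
MO

No exception, try block completes normally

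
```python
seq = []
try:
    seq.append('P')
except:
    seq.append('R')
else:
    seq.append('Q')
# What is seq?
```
['P', 'Q']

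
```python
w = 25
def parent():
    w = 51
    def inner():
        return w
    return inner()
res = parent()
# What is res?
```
51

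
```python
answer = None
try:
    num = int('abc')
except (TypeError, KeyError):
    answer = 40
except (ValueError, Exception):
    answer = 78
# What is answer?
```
78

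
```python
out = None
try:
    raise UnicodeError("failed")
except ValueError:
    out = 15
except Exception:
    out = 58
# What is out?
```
15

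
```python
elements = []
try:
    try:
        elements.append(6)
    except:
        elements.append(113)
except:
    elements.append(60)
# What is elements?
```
[6]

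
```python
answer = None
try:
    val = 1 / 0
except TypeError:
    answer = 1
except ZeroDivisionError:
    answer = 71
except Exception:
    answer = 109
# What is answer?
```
71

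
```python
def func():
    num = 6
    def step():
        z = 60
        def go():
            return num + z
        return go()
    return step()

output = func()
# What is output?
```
66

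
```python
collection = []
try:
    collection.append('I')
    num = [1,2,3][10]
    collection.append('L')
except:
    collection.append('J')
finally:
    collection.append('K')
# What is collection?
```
['I', 'J', 'K']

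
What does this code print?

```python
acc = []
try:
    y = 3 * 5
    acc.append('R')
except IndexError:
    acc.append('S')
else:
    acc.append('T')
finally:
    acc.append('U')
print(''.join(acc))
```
RTU

else runs before finally when no exception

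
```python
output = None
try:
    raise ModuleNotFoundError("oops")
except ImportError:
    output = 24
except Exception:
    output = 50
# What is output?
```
24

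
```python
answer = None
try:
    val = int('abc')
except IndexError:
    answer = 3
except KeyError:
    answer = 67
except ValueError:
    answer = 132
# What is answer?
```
132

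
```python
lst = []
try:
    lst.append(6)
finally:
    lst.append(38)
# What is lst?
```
[6, 38]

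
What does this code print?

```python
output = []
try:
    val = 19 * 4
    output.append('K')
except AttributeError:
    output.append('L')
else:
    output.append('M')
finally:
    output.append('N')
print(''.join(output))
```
KMN

else runs before finally when no exception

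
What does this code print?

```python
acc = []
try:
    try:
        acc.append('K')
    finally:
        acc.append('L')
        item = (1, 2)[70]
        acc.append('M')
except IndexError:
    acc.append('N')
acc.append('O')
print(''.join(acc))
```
KLNO

Exception in inner finally caught by outer except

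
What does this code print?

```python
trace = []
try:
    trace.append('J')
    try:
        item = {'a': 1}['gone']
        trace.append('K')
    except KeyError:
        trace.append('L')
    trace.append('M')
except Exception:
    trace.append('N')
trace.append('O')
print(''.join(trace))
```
JLMO

Inner exception caught by inner handler, outer continues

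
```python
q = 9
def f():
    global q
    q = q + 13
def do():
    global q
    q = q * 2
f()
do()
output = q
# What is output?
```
44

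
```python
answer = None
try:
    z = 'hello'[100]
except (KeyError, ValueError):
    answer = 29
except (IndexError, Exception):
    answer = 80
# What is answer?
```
80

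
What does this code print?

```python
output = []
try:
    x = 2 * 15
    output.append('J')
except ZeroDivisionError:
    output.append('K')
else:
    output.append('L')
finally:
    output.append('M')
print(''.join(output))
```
JLM

else runs before finally when no exception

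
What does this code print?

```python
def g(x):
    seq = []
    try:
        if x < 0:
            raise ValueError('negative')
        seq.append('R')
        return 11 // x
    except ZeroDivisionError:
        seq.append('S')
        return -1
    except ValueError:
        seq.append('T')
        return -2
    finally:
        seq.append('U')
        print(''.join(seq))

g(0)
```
RSU

x=0 causes ZeroDivisionError, caught, finally prints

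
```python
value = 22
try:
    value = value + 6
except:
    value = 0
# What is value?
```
28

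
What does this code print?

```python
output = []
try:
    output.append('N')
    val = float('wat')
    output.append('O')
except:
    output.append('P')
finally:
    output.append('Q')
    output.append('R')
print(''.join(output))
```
NPQR

Code before exception runs, then except, then all of finally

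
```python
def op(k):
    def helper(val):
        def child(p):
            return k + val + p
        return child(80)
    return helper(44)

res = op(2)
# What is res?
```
126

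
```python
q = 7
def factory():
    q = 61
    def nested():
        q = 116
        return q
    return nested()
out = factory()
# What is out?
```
116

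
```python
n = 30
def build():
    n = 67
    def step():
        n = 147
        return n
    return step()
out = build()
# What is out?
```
147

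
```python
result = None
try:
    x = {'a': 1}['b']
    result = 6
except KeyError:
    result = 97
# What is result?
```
97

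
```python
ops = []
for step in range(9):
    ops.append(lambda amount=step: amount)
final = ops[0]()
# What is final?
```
0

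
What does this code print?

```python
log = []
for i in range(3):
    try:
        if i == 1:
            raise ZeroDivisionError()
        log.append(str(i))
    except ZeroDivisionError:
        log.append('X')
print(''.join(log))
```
0X2

Exception on i=1 caught, loop continues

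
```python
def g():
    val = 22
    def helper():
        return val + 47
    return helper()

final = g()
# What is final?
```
69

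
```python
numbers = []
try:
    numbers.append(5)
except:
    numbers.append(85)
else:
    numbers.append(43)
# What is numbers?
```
[5, 43]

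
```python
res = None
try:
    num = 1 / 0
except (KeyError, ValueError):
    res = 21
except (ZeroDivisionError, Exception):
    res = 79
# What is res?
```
79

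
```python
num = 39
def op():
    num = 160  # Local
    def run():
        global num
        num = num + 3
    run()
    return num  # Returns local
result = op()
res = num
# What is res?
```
42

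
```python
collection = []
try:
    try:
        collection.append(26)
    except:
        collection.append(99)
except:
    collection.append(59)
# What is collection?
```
[26]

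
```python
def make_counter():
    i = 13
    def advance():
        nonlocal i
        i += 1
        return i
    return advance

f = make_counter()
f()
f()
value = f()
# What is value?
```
16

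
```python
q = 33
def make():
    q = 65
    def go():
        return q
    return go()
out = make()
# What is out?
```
65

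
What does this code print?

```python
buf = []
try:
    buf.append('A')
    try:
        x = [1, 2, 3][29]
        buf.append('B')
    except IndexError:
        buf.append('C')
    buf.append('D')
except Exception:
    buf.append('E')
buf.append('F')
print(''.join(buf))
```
ACDF

Inner exception caught by inner handler, outer continues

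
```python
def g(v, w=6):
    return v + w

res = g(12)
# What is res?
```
18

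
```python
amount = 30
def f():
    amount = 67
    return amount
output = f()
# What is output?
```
67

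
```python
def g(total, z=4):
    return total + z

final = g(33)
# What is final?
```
37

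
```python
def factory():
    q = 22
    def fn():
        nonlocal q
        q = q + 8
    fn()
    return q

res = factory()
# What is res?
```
30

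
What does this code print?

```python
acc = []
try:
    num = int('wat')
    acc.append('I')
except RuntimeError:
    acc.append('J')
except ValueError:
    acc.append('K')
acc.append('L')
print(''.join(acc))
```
KL

ValueError is caught by its specific handler, not RuntimeError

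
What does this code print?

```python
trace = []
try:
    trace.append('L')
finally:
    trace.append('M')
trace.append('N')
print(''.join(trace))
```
LMN

try/finally without except, no exception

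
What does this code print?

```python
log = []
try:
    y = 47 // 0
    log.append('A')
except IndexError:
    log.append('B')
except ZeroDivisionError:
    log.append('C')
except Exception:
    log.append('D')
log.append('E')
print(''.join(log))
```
CE

ZeroDivisionError matches before generic Exception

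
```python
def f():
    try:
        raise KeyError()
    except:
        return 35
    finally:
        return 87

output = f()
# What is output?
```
87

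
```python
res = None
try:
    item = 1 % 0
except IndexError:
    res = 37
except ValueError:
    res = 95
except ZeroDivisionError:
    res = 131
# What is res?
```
131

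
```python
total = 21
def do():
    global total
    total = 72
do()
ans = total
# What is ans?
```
72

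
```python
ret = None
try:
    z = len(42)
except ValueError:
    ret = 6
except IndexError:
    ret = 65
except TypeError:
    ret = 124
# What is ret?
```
124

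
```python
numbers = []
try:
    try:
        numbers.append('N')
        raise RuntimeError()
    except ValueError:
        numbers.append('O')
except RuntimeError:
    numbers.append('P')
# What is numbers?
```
['N', 'P']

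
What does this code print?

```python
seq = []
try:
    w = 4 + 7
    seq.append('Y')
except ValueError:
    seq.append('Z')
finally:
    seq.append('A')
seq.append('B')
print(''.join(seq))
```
YAB

finally runs after normal execution too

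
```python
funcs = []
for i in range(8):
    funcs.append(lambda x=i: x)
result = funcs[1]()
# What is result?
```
1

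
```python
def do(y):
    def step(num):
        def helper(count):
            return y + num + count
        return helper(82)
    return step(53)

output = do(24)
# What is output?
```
159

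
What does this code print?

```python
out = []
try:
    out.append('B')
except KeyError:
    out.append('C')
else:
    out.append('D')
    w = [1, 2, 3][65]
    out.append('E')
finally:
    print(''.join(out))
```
BD

Try succeeds, else appends 'D', IndexError in else is uncaught, finally prints before exception propagates ('E' never appended)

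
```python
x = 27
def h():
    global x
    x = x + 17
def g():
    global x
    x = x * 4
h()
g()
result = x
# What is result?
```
176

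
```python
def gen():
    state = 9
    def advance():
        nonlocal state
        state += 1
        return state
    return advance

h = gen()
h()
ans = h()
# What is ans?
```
11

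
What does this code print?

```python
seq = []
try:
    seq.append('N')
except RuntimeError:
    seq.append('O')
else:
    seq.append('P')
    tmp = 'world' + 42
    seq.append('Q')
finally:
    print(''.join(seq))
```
NP

Try succeeds, else appends 'P', TypeError in else is uncaught, finally prints before exception propagates ('Q' never appended)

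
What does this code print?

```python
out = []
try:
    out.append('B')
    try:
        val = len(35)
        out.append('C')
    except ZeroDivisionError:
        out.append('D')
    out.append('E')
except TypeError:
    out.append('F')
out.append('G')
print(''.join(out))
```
BFG

Inner handler doesn't match, propagates to outer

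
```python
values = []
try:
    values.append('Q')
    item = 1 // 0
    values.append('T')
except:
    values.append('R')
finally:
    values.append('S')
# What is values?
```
['Q', 'R', 'S']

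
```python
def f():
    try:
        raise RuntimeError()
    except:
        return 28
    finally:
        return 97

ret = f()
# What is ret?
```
97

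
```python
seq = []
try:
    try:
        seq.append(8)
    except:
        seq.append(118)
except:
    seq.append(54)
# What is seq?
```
[8]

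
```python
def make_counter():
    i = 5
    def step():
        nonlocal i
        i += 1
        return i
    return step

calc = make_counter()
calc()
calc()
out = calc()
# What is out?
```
8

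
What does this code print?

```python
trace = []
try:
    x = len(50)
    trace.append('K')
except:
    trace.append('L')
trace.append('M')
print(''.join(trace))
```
LM

Exception raised in try, caught by bare except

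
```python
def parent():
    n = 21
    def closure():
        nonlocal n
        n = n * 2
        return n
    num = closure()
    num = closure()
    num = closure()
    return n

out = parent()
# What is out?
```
168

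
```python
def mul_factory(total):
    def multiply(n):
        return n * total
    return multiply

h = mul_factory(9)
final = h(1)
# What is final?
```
9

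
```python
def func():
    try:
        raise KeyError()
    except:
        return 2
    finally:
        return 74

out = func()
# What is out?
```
74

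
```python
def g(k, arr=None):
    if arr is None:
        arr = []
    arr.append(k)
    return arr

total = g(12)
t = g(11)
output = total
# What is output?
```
[12]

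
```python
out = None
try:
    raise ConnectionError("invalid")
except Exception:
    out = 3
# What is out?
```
3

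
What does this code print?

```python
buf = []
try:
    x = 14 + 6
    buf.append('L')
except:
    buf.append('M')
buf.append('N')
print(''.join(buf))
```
LN

No exception, try block completes normally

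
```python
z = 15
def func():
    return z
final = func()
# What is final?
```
15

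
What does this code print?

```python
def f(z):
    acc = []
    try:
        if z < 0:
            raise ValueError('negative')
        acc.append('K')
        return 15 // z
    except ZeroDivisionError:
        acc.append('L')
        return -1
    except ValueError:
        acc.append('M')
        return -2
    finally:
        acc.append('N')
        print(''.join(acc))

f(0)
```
KLN

z=0 causes ZeroDivisionError, caught, finally prints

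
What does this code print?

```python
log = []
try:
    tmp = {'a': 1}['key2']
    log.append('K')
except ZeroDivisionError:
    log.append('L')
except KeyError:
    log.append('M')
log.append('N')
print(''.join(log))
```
MN

KeyError is caught by its specific handler, not ZeroDivisionError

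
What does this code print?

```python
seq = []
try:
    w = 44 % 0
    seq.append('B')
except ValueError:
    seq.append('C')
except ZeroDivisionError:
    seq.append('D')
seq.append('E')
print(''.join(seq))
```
DE

ZeroDivisionError is caught by its specific handler, not ValueError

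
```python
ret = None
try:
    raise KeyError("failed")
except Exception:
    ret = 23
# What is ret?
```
23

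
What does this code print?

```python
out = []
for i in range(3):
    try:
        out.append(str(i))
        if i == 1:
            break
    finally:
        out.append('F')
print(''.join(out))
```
0F1F

finally runs even when breaking out of loop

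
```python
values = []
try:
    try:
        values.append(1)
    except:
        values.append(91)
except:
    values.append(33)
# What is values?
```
[1]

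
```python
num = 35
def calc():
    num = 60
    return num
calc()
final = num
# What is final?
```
35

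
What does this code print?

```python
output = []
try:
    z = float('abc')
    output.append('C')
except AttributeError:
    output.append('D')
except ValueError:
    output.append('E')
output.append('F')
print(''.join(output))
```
EF

ValueError is caught by its specific handler, not AttributeError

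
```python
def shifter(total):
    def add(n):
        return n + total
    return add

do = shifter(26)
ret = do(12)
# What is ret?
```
38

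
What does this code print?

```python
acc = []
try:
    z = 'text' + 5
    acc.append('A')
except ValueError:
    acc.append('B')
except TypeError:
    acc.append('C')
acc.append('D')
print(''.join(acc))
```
CD

TypeError is caught by its specific handler, not ValueError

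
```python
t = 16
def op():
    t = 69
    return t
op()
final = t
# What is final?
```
16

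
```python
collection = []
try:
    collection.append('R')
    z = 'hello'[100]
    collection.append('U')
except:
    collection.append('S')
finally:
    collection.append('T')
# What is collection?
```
['R', 'S', 'T']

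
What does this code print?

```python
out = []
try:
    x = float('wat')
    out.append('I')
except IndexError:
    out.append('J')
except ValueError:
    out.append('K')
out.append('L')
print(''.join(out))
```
KL

ValueError is caught by its specific handler, not IndexError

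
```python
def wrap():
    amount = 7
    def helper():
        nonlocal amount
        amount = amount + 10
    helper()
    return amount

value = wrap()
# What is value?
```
17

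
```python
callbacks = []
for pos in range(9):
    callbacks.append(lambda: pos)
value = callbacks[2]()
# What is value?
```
8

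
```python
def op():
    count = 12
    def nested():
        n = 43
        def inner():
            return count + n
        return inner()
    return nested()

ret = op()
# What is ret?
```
55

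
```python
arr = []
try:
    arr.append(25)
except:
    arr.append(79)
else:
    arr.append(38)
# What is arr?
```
[25, 38]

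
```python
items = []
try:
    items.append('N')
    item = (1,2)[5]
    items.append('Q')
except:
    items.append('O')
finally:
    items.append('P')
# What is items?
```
['N', 'O', 'P']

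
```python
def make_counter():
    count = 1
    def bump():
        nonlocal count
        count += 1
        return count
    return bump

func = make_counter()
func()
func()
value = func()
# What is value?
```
4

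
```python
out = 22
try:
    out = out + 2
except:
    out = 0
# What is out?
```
24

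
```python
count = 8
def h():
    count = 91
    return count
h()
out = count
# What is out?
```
8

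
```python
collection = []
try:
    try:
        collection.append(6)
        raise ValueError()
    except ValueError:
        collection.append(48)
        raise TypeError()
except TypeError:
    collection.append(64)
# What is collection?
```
[6, 48, 64]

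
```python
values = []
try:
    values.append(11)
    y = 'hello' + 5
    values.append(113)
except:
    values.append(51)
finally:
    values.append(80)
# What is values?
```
[11, 51, 80]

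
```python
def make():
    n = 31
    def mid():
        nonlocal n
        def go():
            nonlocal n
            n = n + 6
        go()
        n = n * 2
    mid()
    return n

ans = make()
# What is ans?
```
74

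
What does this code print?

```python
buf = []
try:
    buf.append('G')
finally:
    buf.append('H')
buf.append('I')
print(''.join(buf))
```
GHI

try/finally without except, no exception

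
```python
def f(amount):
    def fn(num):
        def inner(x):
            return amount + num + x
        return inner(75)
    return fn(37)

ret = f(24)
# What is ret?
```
136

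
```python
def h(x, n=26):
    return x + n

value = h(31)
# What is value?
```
57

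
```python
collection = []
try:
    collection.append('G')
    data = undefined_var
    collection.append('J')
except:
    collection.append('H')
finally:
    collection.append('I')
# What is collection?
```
['G', 'H', 'I']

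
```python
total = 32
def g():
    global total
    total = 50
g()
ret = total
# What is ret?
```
50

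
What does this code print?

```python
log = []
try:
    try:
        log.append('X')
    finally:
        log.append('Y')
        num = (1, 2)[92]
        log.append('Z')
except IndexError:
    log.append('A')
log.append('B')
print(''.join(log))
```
XYAB

Exception in inner finally caught by outer except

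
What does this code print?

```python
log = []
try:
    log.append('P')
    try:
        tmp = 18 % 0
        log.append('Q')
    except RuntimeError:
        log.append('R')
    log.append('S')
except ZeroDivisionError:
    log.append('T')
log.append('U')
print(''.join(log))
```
PTU

Inner handler doesn't match, propagates to outer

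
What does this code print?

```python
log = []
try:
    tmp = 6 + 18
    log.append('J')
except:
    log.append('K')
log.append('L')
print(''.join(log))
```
JL

No exception, try block completes normally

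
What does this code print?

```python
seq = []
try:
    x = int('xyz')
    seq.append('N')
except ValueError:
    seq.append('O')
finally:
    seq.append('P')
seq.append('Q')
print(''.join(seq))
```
OPQ

finally always runs, even after exception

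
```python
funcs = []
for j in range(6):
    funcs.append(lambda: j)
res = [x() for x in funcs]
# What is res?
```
[5, 5, 5, 5, 5, 5]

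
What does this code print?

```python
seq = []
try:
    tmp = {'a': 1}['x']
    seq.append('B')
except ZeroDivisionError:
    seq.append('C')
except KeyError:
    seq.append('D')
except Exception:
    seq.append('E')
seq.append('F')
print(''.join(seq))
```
DF

KeyError matches before generic Exception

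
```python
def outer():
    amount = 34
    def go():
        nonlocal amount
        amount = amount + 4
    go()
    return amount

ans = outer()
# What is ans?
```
38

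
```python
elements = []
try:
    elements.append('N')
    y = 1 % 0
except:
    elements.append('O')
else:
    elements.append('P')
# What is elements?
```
['N', 'O']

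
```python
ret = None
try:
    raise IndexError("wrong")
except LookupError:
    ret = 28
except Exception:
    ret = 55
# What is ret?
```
28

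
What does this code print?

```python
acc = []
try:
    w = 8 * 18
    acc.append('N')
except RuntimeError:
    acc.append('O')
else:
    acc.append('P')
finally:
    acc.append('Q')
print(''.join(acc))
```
NPQ

else runs before finally when no exception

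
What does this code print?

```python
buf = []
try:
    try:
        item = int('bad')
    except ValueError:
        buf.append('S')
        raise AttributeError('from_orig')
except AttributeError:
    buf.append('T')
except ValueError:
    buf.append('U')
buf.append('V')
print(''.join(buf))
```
STV

AttributeError raised and caught, original ValueError not re-raised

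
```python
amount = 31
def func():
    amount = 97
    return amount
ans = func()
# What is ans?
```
97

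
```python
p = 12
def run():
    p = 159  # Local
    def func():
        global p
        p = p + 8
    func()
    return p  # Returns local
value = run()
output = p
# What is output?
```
20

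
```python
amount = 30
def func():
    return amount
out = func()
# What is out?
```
30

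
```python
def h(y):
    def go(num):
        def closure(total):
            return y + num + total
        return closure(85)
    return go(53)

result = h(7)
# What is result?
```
145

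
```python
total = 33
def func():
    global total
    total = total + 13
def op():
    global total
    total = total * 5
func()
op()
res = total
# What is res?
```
230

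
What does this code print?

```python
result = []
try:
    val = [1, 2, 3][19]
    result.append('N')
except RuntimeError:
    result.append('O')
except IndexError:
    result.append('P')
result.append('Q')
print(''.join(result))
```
PQ

IndexError is caught by its specific handler, not RuntimeError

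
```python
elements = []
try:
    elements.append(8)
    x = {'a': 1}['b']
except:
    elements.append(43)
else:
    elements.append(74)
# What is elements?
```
[8, 43]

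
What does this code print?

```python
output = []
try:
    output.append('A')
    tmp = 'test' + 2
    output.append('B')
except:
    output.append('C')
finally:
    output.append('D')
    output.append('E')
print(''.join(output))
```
ACDE

Code before exception runs, then except, then all of finally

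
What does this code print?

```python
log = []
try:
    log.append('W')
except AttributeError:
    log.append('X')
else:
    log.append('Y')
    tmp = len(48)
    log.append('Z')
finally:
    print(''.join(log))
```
WY

Try succeeds, else appends 'Y', TypeError in else is uncaught, finally prints before exception propagates ('Z' never appended)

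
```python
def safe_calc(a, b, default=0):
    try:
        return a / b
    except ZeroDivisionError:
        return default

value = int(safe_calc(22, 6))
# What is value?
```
3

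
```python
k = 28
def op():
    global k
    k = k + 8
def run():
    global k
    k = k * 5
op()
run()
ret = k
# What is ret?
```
180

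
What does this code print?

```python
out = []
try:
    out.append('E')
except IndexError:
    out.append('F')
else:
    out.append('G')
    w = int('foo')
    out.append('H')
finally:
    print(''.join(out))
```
EG

Try succeeds, else appends 'G', ValueError in else is uncaught, finally prints before exception propagates ('H' never appended)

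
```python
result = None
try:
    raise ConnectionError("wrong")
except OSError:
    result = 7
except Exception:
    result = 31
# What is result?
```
7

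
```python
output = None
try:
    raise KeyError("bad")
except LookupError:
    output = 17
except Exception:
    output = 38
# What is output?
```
17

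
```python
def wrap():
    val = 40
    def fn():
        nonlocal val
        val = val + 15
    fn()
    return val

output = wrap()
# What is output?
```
55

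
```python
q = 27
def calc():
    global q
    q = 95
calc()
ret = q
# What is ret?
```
95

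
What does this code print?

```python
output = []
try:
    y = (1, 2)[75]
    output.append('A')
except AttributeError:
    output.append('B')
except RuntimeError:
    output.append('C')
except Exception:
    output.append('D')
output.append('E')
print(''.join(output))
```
DE

IndexError not specifically caught, falls to Exception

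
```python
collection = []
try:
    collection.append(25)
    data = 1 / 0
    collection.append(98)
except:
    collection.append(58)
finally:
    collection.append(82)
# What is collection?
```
[25, 58, 82]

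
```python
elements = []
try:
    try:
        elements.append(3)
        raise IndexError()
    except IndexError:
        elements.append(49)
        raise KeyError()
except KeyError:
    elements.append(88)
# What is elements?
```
[3, 49, 88]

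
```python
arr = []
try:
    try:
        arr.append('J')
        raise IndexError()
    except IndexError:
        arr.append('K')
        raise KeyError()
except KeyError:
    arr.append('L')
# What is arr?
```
['J', 'K', 'L']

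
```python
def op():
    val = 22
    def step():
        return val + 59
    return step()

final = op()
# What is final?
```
81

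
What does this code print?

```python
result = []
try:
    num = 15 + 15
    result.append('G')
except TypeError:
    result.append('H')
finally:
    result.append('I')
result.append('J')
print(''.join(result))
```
GIJ

finally runs after normal execution too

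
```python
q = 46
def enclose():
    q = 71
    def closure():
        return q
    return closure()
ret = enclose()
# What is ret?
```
71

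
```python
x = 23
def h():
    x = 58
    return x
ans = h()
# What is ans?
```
58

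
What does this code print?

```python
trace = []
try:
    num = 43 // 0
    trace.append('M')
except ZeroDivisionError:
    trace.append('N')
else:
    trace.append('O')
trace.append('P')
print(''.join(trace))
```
NP

else block skipped when exception is caught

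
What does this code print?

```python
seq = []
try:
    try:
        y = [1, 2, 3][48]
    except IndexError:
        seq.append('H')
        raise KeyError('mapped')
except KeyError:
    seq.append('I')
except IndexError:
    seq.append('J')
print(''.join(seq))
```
HI

New KeyError raised, caught by outer KeyError handler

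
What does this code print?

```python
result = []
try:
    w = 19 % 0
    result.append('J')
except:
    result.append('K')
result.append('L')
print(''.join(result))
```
KL

Exception raised in try, caught by bare except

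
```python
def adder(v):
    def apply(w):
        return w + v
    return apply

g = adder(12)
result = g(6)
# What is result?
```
18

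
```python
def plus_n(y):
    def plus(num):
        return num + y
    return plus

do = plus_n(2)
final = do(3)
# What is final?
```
5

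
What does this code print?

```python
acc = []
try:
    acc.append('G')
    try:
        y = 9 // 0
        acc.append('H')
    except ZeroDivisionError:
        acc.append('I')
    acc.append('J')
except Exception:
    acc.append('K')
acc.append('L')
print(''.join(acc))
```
GIJL

Inner exception caught by inner handler, outer continues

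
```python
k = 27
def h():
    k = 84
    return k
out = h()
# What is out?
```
84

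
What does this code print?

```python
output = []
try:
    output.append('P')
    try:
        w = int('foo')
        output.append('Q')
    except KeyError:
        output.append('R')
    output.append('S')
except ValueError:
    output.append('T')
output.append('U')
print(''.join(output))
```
PTU

Inner handler doesn't match, propagates to outer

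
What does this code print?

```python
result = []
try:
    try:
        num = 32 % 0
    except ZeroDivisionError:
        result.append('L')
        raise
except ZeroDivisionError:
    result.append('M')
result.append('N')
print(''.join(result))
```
LMN

raise without argument re-raises current exception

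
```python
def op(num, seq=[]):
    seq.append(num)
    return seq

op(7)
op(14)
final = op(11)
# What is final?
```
[7, 14, 11]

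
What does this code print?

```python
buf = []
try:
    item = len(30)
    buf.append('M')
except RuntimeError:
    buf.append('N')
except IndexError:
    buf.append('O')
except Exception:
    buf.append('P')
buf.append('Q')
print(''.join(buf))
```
PQ

TypeError not specifically caught, falls to Exception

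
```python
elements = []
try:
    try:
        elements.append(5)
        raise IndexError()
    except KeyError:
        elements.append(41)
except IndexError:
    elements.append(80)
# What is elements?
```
[5, 80]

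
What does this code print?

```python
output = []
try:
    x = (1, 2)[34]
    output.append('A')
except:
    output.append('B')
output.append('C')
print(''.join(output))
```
BC

Exception raised in try, caught by bare except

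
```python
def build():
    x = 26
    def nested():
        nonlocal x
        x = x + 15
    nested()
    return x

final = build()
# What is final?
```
41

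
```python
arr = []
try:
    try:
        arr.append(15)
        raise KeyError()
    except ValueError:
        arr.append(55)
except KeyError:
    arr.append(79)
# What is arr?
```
[15, 79]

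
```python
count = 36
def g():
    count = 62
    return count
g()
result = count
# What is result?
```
36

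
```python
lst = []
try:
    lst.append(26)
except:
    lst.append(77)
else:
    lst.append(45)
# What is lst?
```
[26, 45]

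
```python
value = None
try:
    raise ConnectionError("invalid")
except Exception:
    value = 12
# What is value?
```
12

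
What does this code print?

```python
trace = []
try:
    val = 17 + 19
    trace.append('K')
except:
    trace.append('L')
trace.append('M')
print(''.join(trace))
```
KM

No exception, try block completes normally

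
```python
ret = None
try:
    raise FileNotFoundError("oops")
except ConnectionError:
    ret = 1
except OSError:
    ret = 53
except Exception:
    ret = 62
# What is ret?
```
53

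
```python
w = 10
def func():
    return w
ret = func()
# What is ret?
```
10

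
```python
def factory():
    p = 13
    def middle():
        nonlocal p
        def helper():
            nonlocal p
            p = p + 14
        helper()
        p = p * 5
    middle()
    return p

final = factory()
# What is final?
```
135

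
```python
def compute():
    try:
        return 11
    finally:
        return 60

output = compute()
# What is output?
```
60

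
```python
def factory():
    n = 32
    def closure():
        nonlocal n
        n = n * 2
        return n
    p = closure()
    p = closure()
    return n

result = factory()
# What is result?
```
128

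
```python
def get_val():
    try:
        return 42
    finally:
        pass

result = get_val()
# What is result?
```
42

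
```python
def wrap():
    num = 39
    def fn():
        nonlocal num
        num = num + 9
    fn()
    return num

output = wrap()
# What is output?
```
48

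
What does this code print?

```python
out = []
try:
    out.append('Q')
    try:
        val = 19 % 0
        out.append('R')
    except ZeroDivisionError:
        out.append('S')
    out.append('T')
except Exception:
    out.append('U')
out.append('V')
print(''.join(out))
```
QSTV

Inner exception caught by inner handler, outer continues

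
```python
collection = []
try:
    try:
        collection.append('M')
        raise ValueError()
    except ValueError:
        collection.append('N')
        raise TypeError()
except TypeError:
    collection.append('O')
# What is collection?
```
['M', 'N', 'O']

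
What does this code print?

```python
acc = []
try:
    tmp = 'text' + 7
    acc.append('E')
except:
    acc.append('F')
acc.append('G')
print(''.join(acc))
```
FG

Exception raised in try, caught by bare except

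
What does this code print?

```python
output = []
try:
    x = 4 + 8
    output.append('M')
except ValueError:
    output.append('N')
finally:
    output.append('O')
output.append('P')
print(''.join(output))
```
MOP

finally runs after normal execution too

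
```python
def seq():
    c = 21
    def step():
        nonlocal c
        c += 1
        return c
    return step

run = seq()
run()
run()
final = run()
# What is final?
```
24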